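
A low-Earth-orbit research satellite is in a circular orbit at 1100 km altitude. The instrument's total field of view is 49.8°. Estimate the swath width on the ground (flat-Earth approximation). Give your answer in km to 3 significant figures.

Half-angle = 49.8°/2 = 24.9°.
Swath width ≈ 2h·tan(θ/2) = 2 × 1100 × tan(24.9°) = 1021.2 km.

1020 km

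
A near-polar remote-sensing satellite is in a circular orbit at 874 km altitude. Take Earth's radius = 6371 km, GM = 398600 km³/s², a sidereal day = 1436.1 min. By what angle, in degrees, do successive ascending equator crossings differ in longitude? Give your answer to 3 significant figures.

Semi-major axis a = 6371 + 874 = 7245 km. Period T = 2π√(a³/μ) = 2π√(7245³/398600) = 6137.2 s = 102.29 min.
During one orbit Earth rotates (6137.2 / 86166) × 360° = 25.64°.

25.6°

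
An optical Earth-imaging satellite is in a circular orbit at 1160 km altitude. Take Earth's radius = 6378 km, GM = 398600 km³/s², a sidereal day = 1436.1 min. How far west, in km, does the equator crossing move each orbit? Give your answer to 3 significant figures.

Semi-major axis a = 6378 + 1160 = 7538 km. Period T = 2π√(a³/μ) = 2π√(7538³/398600) = 6513.2 s = 108.55 min.
During one orbit Earth rotates (6513.2 / 86166) × 360° = 27.21°.
At the equator that is 27.21° × (2π·6378/360) km/° = 27.21 × 111.3 = 3029 km.

3030 km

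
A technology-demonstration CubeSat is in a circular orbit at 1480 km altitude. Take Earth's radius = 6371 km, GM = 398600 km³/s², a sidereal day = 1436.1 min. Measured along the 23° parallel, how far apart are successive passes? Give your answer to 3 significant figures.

2960 km

Semi-major axis a = 6371 + 1480 = 7851 km. Period T = 2π√(a³/μ) = 2π√(7851³/398600) = 6923.1 s = 115.38 min.
Node shift per orbit = (6923.1/86166) × 360° = 28.92°.
Equatorial spacing = 28.92 × 111.2 km/° = 3216 km.
At 23° latitude, spacing = 3216 × cos(23°) = 2961 km.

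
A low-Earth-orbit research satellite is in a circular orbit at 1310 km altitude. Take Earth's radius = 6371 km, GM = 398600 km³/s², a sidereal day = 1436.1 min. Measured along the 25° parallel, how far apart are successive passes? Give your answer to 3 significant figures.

2820 km

Semi-major axis a = 6371 + 1310 = 7681 km. Period T = 2π√(a³/μ) = 2π√(7681³/398600) = 6699.4 s = 111.66 min.
Node shift per orbit = (6699.4/86166) × 360° = 27.99°.
Equatorial spacing = 27.99 × 111.2 km/° = 3112 km.
At 25° latitude, spacing = 3112 × cos(25°) = 2821 km.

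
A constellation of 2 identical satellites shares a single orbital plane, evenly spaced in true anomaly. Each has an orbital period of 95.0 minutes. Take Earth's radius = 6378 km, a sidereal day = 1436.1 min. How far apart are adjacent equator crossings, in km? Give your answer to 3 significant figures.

1330 km

T = 95.0 min = 5700.0 s.
Single-satellite node shift = (5700.0/86166) × 360° = 23.81°.
With 2 satellites evenly phased, successive equator crossings are 23.81/2 = 11.907° apart.
That is 11.907 × 111.3 = 1325 km at the equator.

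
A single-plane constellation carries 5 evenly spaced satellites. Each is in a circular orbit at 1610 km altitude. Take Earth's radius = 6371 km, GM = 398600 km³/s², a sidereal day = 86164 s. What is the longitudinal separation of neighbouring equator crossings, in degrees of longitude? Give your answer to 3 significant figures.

5.93°

Semi-major axis a = 6371 + 1610 = 7981 km. Period T = 2π√(a³/μ) = 2π√(7981³/398600) = 7095.7 s = 118.26 min.
Single-satellite node shift = (7095.7/86164) × 360° = 29.65°.
With 5 satellites evenly phased, successive equator crossings are 29.65/5 = 5.929° apart.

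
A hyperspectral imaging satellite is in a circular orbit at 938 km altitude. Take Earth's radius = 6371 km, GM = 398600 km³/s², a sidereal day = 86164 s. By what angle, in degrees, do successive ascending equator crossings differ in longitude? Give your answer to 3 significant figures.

26.0°

Semi-major axis a = 6371 + 938 = 7309 km. Period T = 2π√(a³/μ) = 2π√(7309³/398600) = 6218.7 s = 103.64 min.
During one orbit Earth rotates (6218.7 / 86164) × 360° = 25.98°.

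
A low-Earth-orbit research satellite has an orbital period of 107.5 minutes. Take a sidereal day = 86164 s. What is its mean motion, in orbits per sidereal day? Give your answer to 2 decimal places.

T = 107.5 min = 6450.0 s.
Orbits per sidereal day = 86164 / 6450.0 = 13.359.

13.36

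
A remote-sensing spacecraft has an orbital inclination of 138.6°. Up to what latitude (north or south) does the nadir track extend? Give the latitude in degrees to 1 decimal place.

Retrograde orbit: the ground track reaches ±(180° − i) = ±(180 − 138.6) = ±41.4°.

41.4°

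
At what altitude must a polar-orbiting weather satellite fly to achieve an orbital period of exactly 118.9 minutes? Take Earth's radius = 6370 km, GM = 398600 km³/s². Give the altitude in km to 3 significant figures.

T = 118.9 min = 7134.0 s.
From T = 2π√(a³/μ): a = (μ T²/4π²)^(1/3) = (398600 × 7134.0² / 4π²)^(1/3) = 8010 km.
Altitude h = a − R = 8010 − 6370 = 1640 km.

1640 km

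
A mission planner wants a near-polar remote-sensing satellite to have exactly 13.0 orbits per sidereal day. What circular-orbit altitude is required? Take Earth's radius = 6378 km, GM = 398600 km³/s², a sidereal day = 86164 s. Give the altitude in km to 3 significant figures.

Required period T = 86164 / 13.0 = 6628.0 s.
From T = 2π√(a³/μ): a = (μ T²/4π²)^(1/3) = (398600 × 6628.0² / 4π²)^(1/3) = 7626 km.
Altitude h = a − R = 7626 − 6378 = 1248 km.

1250 km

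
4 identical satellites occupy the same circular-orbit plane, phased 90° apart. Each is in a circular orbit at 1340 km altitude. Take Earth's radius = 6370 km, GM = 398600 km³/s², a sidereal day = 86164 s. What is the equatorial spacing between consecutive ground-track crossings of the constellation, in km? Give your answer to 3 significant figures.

782 km

Semi-major axis a = 6370 + 1340 = 7710 km. Period T = 2π√(a³/μ) = 2π√(7710³/398600) = 6737.4 s = 112.29 min.
Single-satellite node shift = (6737.4/86164) × 360° = 28.15°.
With 4 satellites evenly phased, successive equator crossings are 28.15/4 = 7.037° apart.
That is 7.037 × 111.2 = 782 km at the equator.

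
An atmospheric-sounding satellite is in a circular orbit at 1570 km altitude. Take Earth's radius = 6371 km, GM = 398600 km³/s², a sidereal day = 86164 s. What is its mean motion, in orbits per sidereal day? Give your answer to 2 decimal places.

Semi-major axis a = 6371 + 1570 = 7941 km. Period T = 2π√(a³/μ) = 2π√(7941³/398600) = 7042.5 s = 117.37 min.
Orbits per sidereal day = 86164 / 7042.5 = 12.235.

12.23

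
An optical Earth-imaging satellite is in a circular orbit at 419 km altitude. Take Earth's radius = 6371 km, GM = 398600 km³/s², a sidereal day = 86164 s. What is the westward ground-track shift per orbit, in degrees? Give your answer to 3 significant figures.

23.3°

Semi-major axis a = 6371 + 419 = 6790 km. Period T = 2π√(a³/μ) = 2π√(6790³/398600) = 5568.2 s = 92.80 min.
During one orbit Earth rotates (5568.2 / 86164) × 360° = 23.26°.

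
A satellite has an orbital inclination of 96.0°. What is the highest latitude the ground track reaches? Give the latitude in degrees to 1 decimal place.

84.0°

Retrograde orbit: the ground track reaches ±(180° − i) = ±(180 − 96.0) = ±84.0°.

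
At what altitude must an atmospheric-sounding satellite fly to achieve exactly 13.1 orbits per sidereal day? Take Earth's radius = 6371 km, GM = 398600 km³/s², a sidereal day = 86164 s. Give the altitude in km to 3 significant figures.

1220 km

Required period T = 86164 / 13.1 = 6577.4 s.
From T = 2π√(a³/μ): a = (μ T²/4π²)^(1/3) = (398600 × 6577.4² / 4π²)^(1/3) = 7587 km.
Altitude h = a − R = 7587 − 6371 = 1216 km.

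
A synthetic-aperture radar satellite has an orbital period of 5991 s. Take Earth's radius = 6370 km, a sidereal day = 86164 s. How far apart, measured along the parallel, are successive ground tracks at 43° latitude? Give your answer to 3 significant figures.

2040 km

Node shift per orbit = (5991.0/86164) × 360° = 25.03°.
Equatorial spacing = 25.03 × 111.2 km/° = 2783 km.
At 43° latitude, spacing = 2783 × cos(43°) = 2035 km.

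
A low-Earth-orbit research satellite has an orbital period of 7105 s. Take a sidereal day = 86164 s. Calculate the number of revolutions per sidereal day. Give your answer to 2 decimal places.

Orbits per sidereal day = 86164 / 7105.0 = 12.127.

12.13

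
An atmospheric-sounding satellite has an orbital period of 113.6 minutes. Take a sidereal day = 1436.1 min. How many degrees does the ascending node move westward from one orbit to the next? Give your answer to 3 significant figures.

T = 113.6 min = 6816.0 s.
During one orbit Earth rotates (6816.0 / 86166) × 360° = 28.48°.

28.5°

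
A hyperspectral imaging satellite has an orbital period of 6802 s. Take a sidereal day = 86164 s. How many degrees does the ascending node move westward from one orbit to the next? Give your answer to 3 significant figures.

During one orbit Earth rotates (6802.0 / 86164) × 360° = 28.42°.

28.4°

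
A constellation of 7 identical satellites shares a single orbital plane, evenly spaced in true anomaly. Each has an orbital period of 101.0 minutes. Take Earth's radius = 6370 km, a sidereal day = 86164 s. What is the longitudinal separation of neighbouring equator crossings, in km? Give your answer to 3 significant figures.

T = 101.0 min = 6060.0 s.
Single-satellite node shift = (6060.0/86164) × 360° = 25.32°.
With 7 satellites evenly phased, successive equator crossings are 25.32/7 = 3.617° apart.
That is 3.617 × 111.2 = 402 km at the equator.

402 km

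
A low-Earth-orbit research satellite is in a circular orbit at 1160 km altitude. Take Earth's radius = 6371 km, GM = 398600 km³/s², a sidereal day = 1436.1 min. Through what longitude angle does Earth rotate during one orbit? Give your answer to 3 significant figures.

27.2°

Semi-major axis a = 6371 + 1160 = 7531 km. Period T = 2π√(a³/μ) = 2π√(7531³/398600) = 6504.1 s = 108.40 min.
During one orbit Earth rotates (6504.1 / 86166) × 360° = 27.17°.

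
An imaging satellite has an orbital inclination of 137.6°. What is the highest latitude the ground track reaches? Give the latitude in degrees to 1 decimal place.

Retrograde orbit: the ground track reaches ±(180° − i) = ±(180 − 137.6) = ±42.4°.

42.4°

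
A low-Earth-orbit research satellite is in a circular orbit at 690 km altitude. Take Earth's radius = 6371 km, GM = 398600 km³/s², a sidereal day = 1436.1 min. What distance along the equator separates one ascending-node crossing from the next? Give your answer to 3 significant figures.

Semi-major axis a = 6371 + 690 = 7061 km. Period T = 2π√(a³/μ) = 2π√(7061³/398600) = 5904.9 s = 98.41 min.
During one orbit Earth rotates (5904.9 / 86166) × 360° = 24.67°.
At the equator that is 24.67° × (2π·6371/360) km/° = 24.67 × 111.2 = 2743 km.

2740 km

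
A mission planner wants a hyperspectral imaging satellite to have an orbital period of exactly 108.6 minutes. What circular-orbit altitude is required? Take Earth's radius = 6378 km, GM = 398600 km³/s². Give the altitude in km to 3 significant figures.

T = 108.6 min = 6516.0 s.
From T = 2π√(a³/μ): a = (μ T²/4π²)^(1/3) = (398600 × 6516.0² / 4π²)^(1/3) = 7540 km.
Altitude h = a − R = 7540 − 6378 = 1162 km.

1160 km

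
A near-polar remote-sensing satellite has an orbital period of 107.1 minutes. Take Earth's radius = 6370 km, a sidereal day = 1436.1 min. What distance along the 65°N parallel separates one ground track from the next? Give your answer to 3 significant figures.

1260 km

T = 107.1 min = 6426.0 s.
Node shift per orbit = (6426.0/86166) × 360° = 26.85°.
Equatorial spacing = 26.85 × 111.2 km/° = 2985 km.
At 65° latitude, spacing = 2985 × cos(65°) = 1261 km.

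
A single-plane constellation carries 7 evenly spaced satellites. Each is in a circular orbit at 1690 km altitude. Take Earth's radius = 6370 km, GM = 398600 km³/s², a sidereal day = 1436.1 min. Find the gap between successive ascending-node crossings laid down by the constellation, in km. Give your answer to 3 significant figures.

478 km

Semi-major axis a = 6370 + 1690 = 8060 km. Period T = 2π√(a³/μ) = 2π√(8060³/398600) = 7201.3 s = 120.02 min.
Single-satellite node shift = (7201.3/86166) × 360° = 30.09°.
With 7 satellites evenly phased, successive equator crossings are 30.09/7 = 4.298° apart.
That is 4.298 × 111.2 = 478 km at the equator.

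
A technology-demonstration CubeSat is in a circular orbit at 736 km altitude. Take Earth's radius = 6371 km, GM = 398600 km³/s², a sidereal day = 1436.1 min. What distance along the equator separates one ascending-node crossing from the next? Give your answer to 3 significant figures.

Semi-major axis a = 6371 + 736 = 7107 km. Period T = 2π√(a³/μ) = 2π√(7107³/398600) = 5962.7 s = 99.38 min.
During one orbit Earth rotates (5962.7 / 86166) × 360° = 24.91°.
At the equator that is 24.91° × (2π·6371/360) km/° = 24.91 × 111.2 = 2770 km.

2770 km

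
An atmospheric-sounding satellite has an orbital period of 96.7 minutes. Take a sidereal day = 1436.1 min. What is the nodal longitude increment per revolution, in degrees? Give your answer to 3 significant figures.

24.2°

T = 96.7 min = 5802.0 s.
During one orbit Earth rotates (5802.0 / 86166) × 360° = 24.24°.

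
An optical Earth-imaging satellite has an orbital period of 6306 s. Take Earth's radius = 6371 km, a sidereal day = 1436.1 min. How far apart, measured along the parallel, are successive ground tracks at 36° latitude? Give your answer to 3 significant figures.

2370 km

Node shift per orbit = (6306.0/86166) × 360° = 26.35°.
Equatorial spacing = 26.35 × 111.2 km/° = 2930 km.
At 36° latitude, spacing = 2930 × cos(36°) = 2370 km.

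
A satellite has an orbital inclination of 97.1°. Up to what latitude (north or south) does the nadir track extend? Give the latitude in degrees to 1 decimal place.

82.9°

Retrograde orbit: the ground track reaches ±(180° − i) = ±(180 − 97.1) = ±82.9°.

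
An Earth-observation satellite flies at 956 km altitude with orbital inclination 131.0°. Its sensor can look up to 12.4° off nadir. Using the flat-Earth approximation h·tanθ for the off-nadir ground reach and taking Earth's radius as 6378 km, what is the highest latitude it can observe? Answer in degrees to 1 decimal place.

Retrograde orbit: the ground track reaches ±(180° − i) = ±(180 − 131.0) = ±49.0°.
Sensor half-swath on the ground ≈ 956·tan(12.4°) = 210 km = 1.89° of latitude.
Maximum observable latitude ≈ 49.0 + 1.89 = 50.9°.

50.9°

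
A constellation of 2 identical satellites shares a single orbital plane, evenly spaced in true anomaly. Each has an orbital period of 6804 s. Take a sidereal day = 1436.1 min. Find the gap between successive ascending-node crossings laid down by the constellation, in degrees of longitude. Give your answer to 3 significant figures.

Single-satellite node shift = (6804.0/86166) × 360° = 28.43°.
With 2 satellites evenly phased, successive equator crossings are 28.43/2 = 14.213° apart.

14.2°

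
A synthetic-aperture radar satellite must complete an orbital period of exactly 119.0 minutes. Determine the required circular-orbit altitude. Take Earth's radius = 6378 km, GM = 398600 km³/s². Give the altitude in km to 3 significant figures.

T = 119.0 min = 7140.0 s.
From T = 2π√(a³/μ): a = (μ T²/4π²)^(1/3) = (398600 × 7140.0² / 4π²)^(1/3) = 8014 km.
Altitude h = a − R = 8014 − 6378 = 1636 km.

1640 km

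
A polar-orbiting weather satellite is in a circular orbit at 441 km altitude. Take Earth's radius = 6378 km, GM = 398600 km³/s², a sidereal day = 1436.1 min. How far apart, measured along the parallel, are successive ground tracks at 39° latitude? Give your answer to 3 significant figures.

Semi-major axis a = 6378 + 441 = 6819 km. Period T = 2π√(a³/μ) = 2π√(6819³/398600) = 5603.9 s = 93.40 min.
Node shift per orbit = (5603.9/86166) × 360° = 23.41°.
Equatorial spacing = 23.41 × 111.3 km/° = 2606 km.
At 39° latitude, spacing = 2606 × cos(39°) = 2025 km.

2030 km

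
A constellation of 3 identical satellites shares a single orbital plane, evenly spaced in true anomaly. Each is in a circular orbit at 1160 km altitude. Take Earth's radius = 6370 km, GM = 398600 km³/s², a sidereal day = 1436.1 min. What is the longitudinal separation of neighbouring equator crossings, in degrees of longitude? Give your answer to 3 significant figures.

Semi-major axis a = 6370 + 1160 = 7530 km. Period T = 2π√(a³/μ) = 2π√(7530³/398600) = 6502.8 s = 108.38 min.
Single-satellite node shift = (6502.8/86166) × 360° = 27.17°.
With 3 satellites evenly phased, successive equator crossings are 27.17/3 = 9.056° apart.

9.06°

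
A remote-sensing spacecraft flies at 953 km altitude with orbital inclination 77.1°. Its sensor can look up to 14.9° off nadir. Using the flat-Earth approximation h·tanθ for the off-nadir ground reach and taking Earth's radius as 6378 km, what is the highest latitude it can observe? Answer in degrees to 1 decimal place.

For a prograde orbit the ground track reaches latitude ±i = ±77.1°.
Sensor half-swath on the ground ≈ 953·tan(14.9°) = 254 km = 2.28° of latitude.
Maximum observable latitude ≈ 77.1 + 2.28 = 79.4°.

79.4°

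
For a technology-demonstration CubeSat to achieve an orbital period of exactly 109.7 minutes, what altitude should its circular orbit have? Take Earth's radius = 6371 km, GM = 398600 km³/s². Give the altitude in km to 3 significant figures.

1220 km

T = 109.7 min = 6582.0 s.
From T = 2π√(a³/μ): a = (μ T²/4π²)^(1/3) = (398600 × 6582.0² / 4π²)^(1/3) = 7591 km.
Altitude h = a − R = 7591 − 6371 = 1220 km.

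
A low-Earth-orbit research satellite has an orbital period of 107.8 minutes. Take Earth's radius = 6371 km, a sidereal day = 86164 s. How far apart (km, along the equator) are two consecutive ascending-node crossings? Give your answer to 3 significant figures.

T = 107.8 min = 6468.0 s.
During one orbit Earth rotates (6468.0 / 86164) × 360° = 27.02°.
At the equator that is 27.02° × (2π·6371/360) km/° = 27.02 × 111.2 = 3005 km.

3000 km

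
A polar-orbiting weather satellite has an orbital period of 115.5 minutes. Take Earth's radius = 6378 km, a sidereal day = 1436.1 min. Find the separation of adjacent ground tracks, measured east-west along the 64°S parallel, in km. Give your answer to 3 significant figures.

T = 115.5 min = 6930.0 s.
Node shift per orbit = (6930.0/86166) × 360° = 28.95°.
Equatorial spacing = 28.95 × 111.3 km/° = 3223 km.
At 64° latitude, spacing = 3223 × cos(64°) = 1413 km.

1410 km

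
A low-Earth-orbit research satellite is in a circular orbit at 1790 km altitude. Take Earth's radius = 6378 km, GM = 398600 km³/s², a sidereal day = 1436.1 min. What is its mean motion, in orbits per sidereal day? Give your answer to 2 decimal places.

11.73

Semi-major axis a = 6378 + 1790 = 8168 km. Period T = 2π√(a³/μ) = 2π√(8168³/398600) = 7346.6 s = 122.44 min.
Orbits per sidereal day = 86166 / 7346.6 = 11.729.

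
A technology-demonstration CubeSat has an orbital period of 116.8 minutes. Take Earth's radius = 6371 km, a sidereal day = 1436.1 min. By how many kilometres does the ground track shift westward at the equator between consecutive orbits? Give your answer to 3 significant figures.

T = 116.8 min = 7008.0 s.
During one orbit Earth rotates (7008.0 / 86166) × 360° = 29.28°.
At the equator that is 29.28° × (2π·6371/360) km/° = 29.28 × 111.2 = 3256 km.

3260 km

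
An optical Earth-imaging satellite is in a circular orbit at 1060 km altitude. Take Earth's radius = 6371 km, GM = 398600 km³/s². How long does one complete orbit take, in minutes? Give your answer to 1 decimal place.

106.3 min

Semi-major axis a = 6371 + 1060 = 7431 km. Period T = 2π√(a³/μ) = 2π√(7431³/398600) = 6375.0 s = 106.25 min.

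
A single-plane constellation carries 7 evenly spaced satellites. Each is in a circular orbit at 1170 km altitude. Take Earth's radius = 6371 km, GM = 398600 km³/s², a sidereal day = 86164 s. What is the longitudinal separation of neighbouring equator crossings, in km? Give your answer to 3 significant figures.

433 km

Semi-major axis a = 6371 + 1170 = 7541 km. Period T = 2π√(a³/μ) = 2π√(7541³/398600) = 6517.1 s = 108.62 min.
Single-satellite node shift = (6517.1/86164) × 360° = 27.23°.
With 7 satellites evenly phased, successive equator crossings are 27.23/7 = 3.890° apart.
That is 3.890 × 111.2 = 433 km at the equator.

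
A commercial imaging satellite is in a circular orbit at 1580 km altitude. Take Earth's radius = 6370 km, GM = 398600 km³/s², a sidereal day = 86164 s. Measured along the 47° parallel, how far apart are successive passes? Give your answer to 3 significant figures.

Semi-major axis a = 6370 + 1580 = 7950 km. Period T = 2π√(a³/μ) = 2π√(7950³/398600) = 7054.4 s = 117.57 min.
Node shift per orbit = (7054.4/86164) × 360° = 29.47°.
Equatorial spacing = 29.47 × 111.2 km/° = 3277 km.
At 47° latitude, spacing = 3277 × cos(47°) = 2235 km.

2230 km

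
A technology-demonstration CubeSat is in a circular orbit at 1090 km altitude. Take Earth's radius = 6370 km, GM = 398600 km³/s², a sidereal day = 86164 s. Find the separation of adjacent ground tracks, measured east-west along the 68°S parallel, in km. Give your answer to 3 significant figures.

1120 km

Semi-major axis a = 6370 + 1090 = 7460 km. Period T = 2π√(a³/μ) = 2π√(7460³/398600) = 6412.4 s = 106.87 min.
Node shift per orbit = (6412.4/86164) × 360° = 26.79°.
Equatorial spacing = 26.79 × 111.2 km/° = 2979 km.
At 68° latitude, spacing = 2979 × cos(68°) = 1116 km.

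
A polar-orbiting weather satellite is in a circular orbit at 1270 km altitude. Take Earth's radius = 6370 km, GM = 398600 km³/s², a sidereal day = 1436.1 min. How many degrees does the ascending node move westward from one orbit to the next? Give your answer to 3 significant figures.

27.8°

Semi-major axis a = 6370 + 1270 = 7640 km. Period T = 2π√(a³/μ) = 2π√(7640³/398600) = 6645.9 s = 110.76 min.
During one orbit Earth rotates (6645.9 / 86166) × 360° = 27.77°.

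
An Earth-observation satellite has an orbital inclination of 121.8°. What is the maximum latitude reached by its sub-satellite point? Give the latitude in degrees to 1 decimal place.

58.2°

Retrograde orbit: the ground track reaches ±(180° − i) = ±(180 − 121.8) = ±58.2°.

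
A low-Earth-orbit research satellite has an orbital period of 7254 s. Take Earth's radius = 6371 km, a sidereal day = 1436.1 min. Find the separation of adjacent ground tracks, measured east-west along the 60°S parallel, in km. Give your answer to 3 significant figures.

Node shift per orbit = (7254.0/86166) × 360° = 30.31°.
Equatorial spacing = 30.31 × 111.2 km/° = 3370 km.
At 60° latitude, spacing = 3370 × cos(60°) = 1685 km.

1680 km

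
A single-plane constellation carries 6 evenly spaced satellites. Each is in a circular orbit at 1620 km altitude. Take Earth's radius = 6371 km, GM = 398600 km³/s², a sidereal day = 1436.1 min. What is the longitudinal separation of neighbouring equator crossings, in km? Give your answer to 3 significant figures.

Semi-major axis a = 6371 + 1620 = 7991 km. Period T = 2π√(a³/μ) = 2π√(7991³/398600) = 7109.1 s = 118.48 min.
Single-satellite node shift = (7109.1/86166) × 360° = 29.70°.
With 6 satellites evenly phased, successive equator crossings are 29.70/6 = 4.950° apart.
That is 4.950 × 111.2 = 550 km at the equator.

550 km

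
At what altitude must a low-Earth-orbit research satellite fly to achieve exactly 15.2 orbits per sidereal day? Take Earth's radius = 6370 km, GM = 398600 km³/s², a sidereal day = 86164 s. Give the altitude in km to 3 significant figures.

501 km

Required period T = 86164 / 15.2 = 5668.7 s.
From T = 2π√(a³/μ): a = (μ T²/4π²)^(1/3) = (398600 × 5668.7² / 4π²)^(1/3) = 6871 km.
Altitude h = a − R = 6871 − 6370 = 501 km.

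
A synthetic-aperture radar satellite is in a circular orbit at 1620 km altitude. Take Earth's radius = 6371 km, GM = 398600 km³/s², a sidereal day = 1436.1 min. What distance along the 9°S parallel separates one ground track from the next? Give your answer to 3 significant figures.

3260 km

Semi-major axis a = 6371 + 1620 = 7991 km. Period T = 2π√(a³/μ) = 2π√(7991³/398600) = 7109.1 s = 118.48 min.
Node shift per orbit = (7109.1/86166) × 360° = 29.70°.
Equatorial spacing = 29.70 × 111.2 km/° = 3303 km.
At 9° latitude, spacing = 3303 × cos(9°) = 3262 km.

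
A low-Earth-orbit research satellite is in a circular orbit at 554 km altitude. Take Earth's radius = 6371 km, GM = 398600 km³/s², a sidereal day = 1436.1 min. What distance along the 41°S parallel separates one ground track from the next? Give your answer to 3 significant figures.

Semi-major axis a = 6371 + 554 = 6925 km. Period T = 2π√(a³/μ) = 2π√(6925³/398600) = 5735.1 s = 95.58 min.
Node shift per orbit = (5735.1/86166) × 360° = 23.96°.
Equatorial spacing = 23.96 × 111.2 km/° = 2664 km.
At 41° latitude, spacing = 2664 × cos(41°) = 2011 km.

2010 km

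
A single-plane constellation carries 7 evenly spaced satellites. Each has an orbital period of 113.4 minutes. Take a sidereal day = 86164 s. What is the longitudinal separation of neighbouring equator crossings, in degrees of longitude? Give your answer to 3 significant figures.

T = 113.4 min = 6804.0 s.
Single-satellite node shift = (6804.0/86164) × 360° = 28.43°.
With 7 satellites evenly phased, successive equator crossings are 28.43/7 = 4.061° apart.

4.06°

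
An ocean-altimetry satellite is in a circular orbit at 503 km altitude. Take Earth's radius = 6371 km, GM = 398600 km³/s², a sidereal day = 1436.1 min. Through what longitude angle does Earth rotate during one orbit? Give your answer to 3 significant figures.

Semi-major axis a = 6371 + 503 = 6874 km. Period T = 2π√(a³/μ) = 2π√(6874³/398600) = 5671.9 s = 94.53 min.
During one orbit Earth rotates (5671.9 / 86166) × 360° = 23.70°.

23.7°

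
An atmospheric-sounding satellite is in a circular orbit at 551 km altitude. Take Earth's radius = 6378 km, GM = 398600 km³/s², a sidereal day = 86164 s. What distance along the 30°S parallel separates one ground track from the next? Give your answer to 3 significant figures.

2310 km

Semi-major axis a = 6378 + 551 = 6929 km. Period T = 2π√(a³/μ) = 2π√(6929³/398600) = 5740.1 s = 95.67 min.
Node shift per orbit = (5740.1/86164) × 360° = 23.98°.
Equatorial spacing = 23.98 × 111.3 km/° = 2670 km.
At 30° latitude, spacing = 2670 × cos(30°) = 2312 km.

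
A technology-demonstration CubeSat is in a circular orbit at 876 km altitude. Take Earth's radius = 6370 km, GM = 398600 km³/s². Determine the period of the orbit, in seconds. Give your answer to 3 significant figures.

6140 seconds

Semi-major axis a = 6370 + 876 = 7246 km. Period T = 2π√(a³/μ) = 2π√(7246³/398600) = 6138.4 s = 102.31 min.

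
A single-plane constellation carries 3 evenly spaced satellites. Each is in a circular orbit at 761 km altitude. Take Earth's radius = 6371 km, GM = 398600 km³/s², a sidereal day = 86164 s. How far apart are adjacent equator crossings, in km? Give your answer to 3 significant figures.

928 km

Semi-major axis a = 6371 + 761 = 7132 km. Period T = 2π√(a³/μ) = 2π√(7132³/398600) = 5994.2 s = 99.90 min.
Single-satellite node shift = (5994.2/86164) × 360° = 25.04°.
With 3 satellites evenly phased, successive equator crossings are 25.04/3 = 8.348° apart.
That is 8.348 × 111.2 = 928 km at the equator.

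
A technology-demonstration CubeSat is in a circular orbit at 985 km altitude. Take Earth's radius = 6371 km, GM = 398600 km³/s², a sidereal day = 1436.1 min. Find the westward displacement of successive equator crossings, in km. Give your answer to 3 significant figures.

2920 km

Semi-major axis a = 6371 + 985 = 7356 km. Period T = 2π√(a³/μ) = 2π√(7356³/398600) = 6278.8 s = 104.65 min.
During one orbit Earth rotates (6278.8 / 86166) × 360° = 26.23°.
At the equator that is 26.23° × (2π·6371/360) km/° = 26.23 × 111.2 = 2917 km.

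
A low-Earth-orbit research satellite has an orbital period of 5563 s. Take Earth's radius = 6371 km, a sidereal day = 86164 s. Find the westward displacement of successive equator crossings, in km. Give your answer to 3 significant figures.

2580 km

During one orbit Earth rotates (5563.0 / 86164) × 360° = 23.24°.
At the equator that is 23.24° × (2π·6371/360) km/° = 23.24 × 111.2 = 2584 km.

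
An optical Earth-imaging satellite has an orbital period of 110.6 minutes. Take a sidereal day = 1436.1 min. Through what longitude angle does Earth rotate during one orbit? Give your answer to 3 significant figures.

T = 110.6 min = 6636.0 s.
During one orbit Earth rotates (6636.0 / 86166) × 360° = 27.73°.

27.7°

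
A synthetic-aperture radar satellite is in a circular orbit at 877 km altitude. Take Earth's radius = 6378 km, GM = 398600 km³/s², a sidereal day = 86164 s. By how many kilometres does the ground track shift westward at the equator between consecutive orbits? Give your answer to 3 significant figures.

2860 km

Semi-major axis a = 6378 + 877 = 7255 km. Period T = 2π√(a³/μ) = 2π√(7255³/398600) = 6149.9 s = 102.50 min.
During one orbit Earth rotates (6149.9 / 86164) × 360° = 25.69°.
At the equator that is 25.69° × (2π·6378/360) km/° = 25.69 × 111.3 = 2860 km.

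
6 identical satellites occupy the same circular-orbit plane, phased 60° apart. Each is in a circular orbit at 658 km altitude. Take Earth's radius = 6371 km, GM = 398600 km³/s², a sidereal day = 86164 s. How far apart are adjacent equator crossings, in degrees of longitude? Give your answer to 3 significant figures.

4.08°

Semi-major axis a = 6371 + 658 = 7029 km. Period T = 2π√(a³/μ) = 2π√(7029³/398600) = 5864.8 s = 97.75 min.
Single-satellite node shift = (5864.8/86164) × 360° = 24.50°.
With 6 satellites evenly phased, successive equator crossings are 24.50/6 = 4.084° apart.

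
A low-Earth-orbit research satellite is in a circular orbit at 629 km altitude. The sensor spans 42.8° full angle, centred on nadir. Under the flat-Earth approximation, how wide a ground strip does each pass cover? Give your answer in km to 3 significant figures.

493 km

Half-angle = 42.8°/2 = 21.4°.
Swath width ≈ 2h·tan(θ/2) = 2 × 629 × tan(21.4°) = 493.0 km.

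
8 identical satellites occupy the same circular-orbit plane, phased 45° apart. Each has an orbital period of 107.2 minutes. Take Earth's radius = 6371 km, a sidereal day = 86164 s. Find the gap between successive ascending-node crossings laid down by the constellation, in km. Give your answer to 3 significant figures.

T = 107.2 min = 6432.0 s.
Single-satellite node shift = (6432.0/86164) × 360° = 26.87°.
With 8 satellites evenly phased, successive equator crossings are 26.87/8 = 3.359° apart.
That is 3.359 × 111.2 = 374 km at the equator.

374 km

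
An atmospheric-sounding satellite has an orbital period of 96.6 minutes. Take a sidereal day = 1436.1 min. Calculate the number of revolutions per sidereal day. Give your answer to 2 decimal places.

14.87

T = 96.6 min = 5796.0 s.
Orbits per sidereal day = 86166 / 5796.0 = 14.866.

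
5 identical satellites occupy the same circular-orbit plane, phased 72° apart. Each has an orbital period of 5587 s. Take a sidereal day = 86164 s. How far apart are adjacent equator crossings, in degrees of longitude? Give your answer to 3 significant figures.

Single-satellite node shift = (5587.0/86164) × 360° = 23.34°.
With 5 satellites evenly phased, successive equator crossings are 23.34/5 = 4.669° apart.

4.67°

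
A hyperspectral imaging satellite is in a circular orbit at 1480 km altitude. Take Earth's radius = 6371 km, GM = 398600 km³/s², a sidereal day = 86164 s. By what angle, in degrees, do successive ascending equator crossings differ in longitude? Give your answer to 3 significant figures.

28.9°

Semi-major axis a = 6371 + 1480 = 7851 km. Period T = 2π√(a³/μ) = 2π√(7851³/398600) = 6923.1 s = 115.38 min.
During one orbit Earth rotates (6923.1 / 86164) × 360° = 28.93°.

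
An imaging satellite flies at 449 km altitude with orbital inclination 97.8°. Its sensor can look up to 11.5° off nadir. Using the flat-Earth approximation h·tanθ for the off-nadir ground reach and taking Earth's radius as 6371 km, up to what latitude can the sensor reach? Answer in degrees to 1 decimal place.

Retrograde orbit: the ground track reaches ±(180° − i) = ±(180 − 97.8) = ±82.2°.
Sensor half-swath on the ground ≈ 449·tan(11.5°) = 91 km = 0.82° of latitude.
Maximum observable latitude ≈ 82.2 + 0.82 = 83.0°.

83.0°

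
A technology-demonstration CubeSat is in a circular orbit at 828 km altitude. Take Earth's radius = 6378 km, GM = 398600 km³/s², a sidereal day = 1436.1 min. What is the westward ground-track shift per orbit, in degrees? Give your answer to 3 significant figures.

Semi-major axis a = 6378 + 828 = 7206 km. Period T = 2π√(a³/μ) = 2π√(7206³/398600) = 6087.7 s = 101.46 min.
During one orbit Earth rotates (6087.7 / 86166) × 360° = 25.43°.

25.4°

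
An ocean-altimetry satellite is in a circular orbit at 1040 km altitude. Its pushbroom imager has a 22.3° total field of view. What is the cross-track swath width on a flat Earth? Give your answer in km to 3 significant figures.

410 km

Half-angle = 22.3°/2 = 11.15°.
Swath width ≈ 2h·tan(θ/2) = 2 × 1040 × tan(11.15°) = 410.0 km.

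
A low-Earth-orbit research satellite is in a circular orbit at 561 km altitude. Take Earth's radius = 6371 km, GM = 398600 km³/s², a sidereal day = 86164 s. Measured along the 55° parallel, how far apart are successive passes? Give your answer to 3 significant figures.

Semi-major axis a = 6371 + 561 = 6932 km. Period T = 2π√(a³/μ) = 2π√(6932³/398600) = 5743.8 s = 95.73 min.
Node shift per orbit = (5743.8/86164) × 360° = 24.00°.
Equatorial spacing = 24.00 × 111.2 km/° = 2668 km.
At 55° latitude, spacing = 2668 × cos(55°) = 1531 km.

1530 km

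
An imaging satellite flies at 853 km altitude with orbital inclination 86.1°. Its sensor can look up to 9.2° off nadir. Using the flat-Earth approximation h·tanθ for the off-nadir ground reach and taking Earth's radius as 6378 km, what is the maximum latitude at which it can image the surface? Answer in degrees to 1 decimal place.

For a prograde orbit the ground track reaches latitude ±i = ±86.1°.
Sensor half-swath on the ground ≈ 853·tan(9.2°) = 138 km = 1.24° of latitude.
Maximum observable latitude ≈ 86.1 + 1.24 = 87.3°.

87.3°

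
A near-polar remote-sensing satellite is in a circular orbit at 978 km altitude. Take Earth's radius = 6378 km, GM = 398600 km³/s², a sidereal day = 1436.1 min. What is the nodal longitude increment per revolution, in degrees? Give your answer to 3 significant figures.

Semi-major axis a = 6378 + 978 = 7356 km. Period T = 2π√(a³/μ) = 2π√(7356³/398600) = 6278.8 s = 104.65 min.
During one orbit Earth rotates (6278.8 / 86166) × 360° = 26.23°.

26.2°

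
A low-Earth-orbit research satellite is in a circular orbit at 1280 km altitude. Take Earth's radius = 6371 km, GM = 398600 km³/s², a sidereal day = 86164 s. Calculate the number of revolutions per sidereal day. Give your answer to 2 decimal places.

12.94

Semi-major axis a = 6371 + 1280 = 7651 km. Period T = 2π√(a³/μ) = 2π√(7651³/398600) = 6660.2 s = 111.00 min.
Orbits per sidereal day = 86164 / 6660.2 = 12.937.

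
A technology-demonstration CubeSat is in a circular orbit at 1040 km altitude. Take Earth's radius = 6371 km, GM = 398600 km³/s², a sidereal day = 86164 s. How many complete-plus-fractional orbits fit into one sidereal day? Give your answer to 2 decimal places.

Semi-major axis a = 6371 + 1040 = 7411 km. Period T = 2π√(a³/μ) = 2π√(7411³/398600) = 6349.3 s = 105.82 min.
Orbits per sidereal day = 86164 / 6349.3 = 13.571.

13.57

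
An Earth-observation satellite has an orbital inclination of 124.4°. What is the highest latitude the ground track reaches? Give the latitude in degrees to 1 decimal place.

Retrograde orbit: the ground track reaches ±(180° − i) = ±(180 − 124.4) = ±55.6°.

55.6°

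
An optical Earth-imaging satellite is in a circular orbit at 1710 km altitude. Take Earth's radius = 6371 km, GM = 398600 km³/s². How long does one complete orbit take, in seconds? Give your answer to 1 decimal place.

Semi-major axis a = 6371 + 1710 = 8081 km. Period T = 2π√(a³/μ) = 2π√(8081³/398600) = 7229.5 s = 120.49 min.

7229.5 seconds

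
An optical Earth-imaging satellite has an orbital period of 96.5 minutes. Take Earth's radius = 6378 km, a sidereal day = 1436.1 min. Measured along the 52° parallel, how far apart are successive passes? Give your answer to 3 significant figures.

T = 96.5 min = 5790.0 s.
Node shift per orbit = (5790.0/86166) × 360° = 24.19°.
Equatorial spacing = 24.19 × 111.3 km/° = 2693 km.
At 52° latitude, spacing = 2693 × cos(52°) = 1658 km.

1660 km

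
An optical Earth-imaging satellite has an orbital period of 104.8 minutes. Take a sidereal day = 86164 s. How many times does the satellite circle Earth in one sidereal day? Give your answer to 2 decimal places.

13.70

T = 104.8 min = 6288.0 s.
Orbits per sidereal day = 86164 / 6288.0 = 13.703.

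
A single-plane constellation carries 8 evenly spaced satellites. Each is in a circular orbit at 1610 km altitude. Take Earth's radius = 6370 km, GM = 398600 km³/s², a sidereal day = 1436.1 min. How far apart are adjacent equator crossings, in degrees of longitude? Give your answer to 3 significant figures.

3.71°

Semi-major axis a = 6370 + 1610 = 7980 km. Period T = 2π√(a³/μ) = 2π√(7980³/398600) = 7094.4 s = 118.24 min.
Single-satellite node shift = (7094.4/86166) × 360° = 29.64°.
With 8 satellites evenly phased, successive equator crossings are 29.64/8 = 3.705° apart.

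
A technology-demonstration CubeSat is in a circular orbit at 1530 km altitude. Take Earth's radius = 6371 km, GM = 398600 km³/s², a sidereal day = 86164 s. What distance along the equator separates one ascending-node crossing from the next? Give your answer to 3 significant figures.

3250 km

Semi-major axis a = 6371 + 1530 = 7901 km. Period T = 2π√(a³/μ) = 2π√(7901³/398600) = 6989.3 s = 116.49 min.
During one orbit Earth rotates (6989.3 / 86164) × 360° = 29.20°.
At the equator that is 29.20° × (2π·6371/360) km/° = 29.20 × 111.2 = 3247 km.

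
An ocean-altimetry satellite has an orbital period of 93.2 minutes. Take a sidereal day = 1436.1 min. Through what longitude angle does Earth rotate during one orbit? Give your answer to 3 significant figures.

T = 93.2 min = 5592.0 s.
During one orbit Earth rotates (5592.0 / 86166) × 360° = 23.36°.

23.4°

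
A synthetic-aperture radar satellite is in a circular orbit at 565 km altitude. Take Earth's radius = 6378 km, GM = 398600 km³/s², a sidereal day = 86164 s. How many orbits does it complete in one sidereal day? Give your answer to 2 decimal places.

14.97

Semi-major axis a = 6378 + 565 = 6943 km. Period T = 2π√(a³/μ) = 2π√(6943³/398600) = 5757.5 s = 95.96 min.
Orbits per sidereal day = 86164 / 5757.5 = 14.966.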